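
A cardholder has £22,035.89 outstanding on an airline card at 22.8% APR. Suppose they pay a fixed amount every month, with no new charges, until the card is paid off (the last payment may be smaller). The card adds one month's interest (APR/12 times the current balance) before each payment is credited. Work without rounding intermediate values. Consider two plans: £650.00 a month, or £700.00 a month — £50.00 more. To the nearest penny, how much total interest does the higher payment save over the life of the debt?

Monthly rate r = 22.8%/12 = 1.9% = 0.019.
At £650.00/mo: n = ⌈−ln(1 − rB₀/P)/ln(1+r)⌉ = 55 payments (last £580.90); total interest = total paid − £22,035.89 = £13,645.01.
At £700.00/mo: 49 payments (last £304.73); total interest £11,868.84.
Interest saved = £13,645.01 − £11,868.84 = £1,776.17.

£1,776.17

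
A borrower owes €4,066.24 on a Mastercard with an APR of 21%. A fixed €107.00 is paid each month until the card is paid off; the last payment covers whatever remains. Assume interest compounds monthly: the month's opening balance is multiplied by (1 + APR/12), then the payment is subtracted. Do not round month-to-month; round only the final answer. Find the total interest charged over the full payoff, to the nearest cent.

€2,679.60

Monthly rate r = 21%/12 = 1.75% = 0.0175.
Payoff takes n = ⌈−ln(1 − rB₀/P)/ln(1+r)⌉ = ⌈63.045⌉ = 64 payments; the last is €4.84.
Total paid = 63·€107.00 + €4.84 = €6,745.84.
Total interest = total paid − principal = €6,745.84 − €4,066.24 = €2,679.60.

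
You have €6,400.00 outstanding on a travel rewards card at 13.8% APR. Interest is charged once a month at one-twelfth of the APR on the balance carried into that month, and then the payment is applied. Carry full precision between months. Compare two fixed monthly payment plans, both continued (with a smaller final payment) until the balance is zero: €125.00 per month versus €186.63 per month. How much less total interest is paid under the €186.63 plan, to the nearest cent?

Monthly rate r = 13.8%/12 = 1.15% = 0.0115.
At €125.00/mo: n = ⌈−ln(1 − rB₀/P)/ln(1+r)⌉ = 78 payments (last €90.10); total interest = total paid − €6,400.00 = €3,315.10.
At €186.63/mo: 44 payments (last €160.03); total interest €1,785.12.
Interest saved = €3,315.10 − €1,785.12 = €1,529.98.

€1,529.98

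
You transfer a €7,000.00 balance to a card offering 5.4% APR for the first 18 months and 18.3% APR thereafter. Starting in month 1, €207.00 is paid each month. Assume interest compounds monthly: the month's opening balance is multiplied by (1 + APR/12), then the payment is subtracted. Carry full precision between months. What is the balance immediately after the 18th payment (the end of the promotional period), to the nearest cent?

Promo months 1–18 at r₀ = 5.4%/12 = 0.0045; months 19+ at r₁ = 18.3%/12 = 0.01525.
After month 18: iterate B ← B·(1+r₀) − €207.00 for 18 months → €3,717.22.

€3,717.22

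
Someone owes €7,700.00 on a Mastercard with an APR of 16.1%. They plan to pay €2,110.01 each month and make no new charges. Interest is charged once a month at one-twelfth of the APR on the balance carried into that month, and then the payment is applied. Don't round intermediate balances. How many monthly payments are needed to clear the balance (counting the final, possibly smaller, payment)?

Monthly rate r = 16.1%/12 = 1.34167% = 0.0134167.
Recurrence: B ← B·(1+r) − €2,110.01.
Month 1: interest €103.31; balance after payment €5,693.30.
Month 2: interest €76.39; balance after payment €3,659.67.
Month 3: interest €49.10; balance after payment €1,598.76.
Month 4: interest €21.45; balance after payment €0.00.

4 payments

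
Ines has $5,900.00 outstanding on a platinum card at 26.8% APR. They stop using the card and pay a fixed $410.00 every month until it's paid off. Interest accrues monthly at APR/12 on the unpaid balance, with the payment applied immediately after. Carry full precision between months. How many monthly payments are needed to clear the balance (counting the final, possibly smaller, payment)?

Monthly rate r = 26.8%/12 = 2.23333% = 0.0223333.
Recurrence: B ← B·(1+r) − $410.00.
Month 1: interest $131.77; balance after payment $5,621.77.
Month 2: interest $125.55; balance after payment $5,337.32.
Closed form: n = −ln(1 − rB₀/P)/ln(1+r) = −ln(0.67862)/ln(1.02233) ≈ 17.553, so the balance reaches zero during payment 18.

18 months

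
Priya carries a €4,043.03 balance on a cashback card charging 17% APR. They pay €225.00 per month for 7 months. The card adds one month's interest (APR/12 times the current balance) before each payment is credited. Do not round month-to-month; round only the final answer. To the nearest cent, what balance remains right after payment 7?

€2,817.87

Monthly rate r = 17%/12 = 1.41667% = 0.0141667.
Each month: B ← B·(1+r) − €225.00.
Month 1: interest €57.28; balance after payment €3,875.31.
Month 2: interest €54.90; balance after payment €3,705.21.
Month 3: interest €52.49; balance after payment €3,532.70.
Month 4: interest €50.05; balance after payment €3,357.74.
Month 5: interest €47.57; balance after payment €3,180.31.
Month 6: interest €45.05; balance after payment €3,000.37.
Month 7: interest €42.51; balance after payment €2,817.87.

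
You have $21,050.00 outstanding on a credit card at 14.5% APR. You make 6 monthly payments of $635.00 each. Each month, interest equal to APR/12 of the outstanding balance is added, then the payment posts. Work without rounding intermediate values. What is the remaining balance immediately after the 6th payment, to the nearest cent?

Monthly rate r = 14.5%/12 = 1.20833% = 0.0120833.
Each month: B ← B·(1+r) − $635.00.
Month 1: interest $254.35; balance after payment $20,669.35.
Month 2: interest $249.75; balance after payment $20,284.11.
Month 3: interest $245.10; balance after payment $19,894.21.
Month 4: interest $240.39; balance after payment $19,499.60.
Month 5: interest $235.62; balance after payment $19,100.22.
Month 6: interest $230.79; balance after payment $18,696.01.

$18,696.01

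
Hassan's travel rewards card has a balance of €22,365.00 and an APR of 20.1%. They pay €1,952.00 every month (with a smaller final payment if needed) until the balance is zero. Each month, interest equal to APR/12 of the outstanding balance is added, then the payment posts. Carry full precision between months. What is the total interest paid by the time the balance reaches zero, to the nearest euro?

Monthly rate r = 20.1%/12 = 1.675% = 0.01675.
Payoff takes n = ⌈−ln(1 − rB₀/P)/ln(1+r)⌉ = ⌈12.828⌉ = 13 payments; the last is €1,618.09.
Total paid = 12·€1,952.00 + €1,618.09 = €25,042.09.
Total interest = total paid − principal = €25,042.09 − €22,365.00 = €2,677.09.

€2,677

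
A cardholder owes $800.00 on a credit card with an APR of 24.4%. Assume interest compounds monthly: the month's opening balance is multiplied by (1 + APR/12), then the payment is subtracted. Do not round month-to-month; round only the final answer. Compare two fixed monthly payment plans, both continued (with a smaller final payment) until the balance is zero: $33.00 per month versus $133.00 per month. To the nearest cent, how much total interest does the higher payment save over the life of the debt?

$251.09

Monthly rate r = 24.4%/12 = 2.03333% = 0.0203333.
At $33.00/mo: n = ⌈−ln(1 − rB₀/P)/ln(1+r)⌉ = 34 payments (last $24.39); total interest = total paid − $800.00 = $313.39.
At $133.00/mo: 7 payments (last $64.30); total interest $62.30.
Interest saved = $313.39 − $62.30 = $251.09.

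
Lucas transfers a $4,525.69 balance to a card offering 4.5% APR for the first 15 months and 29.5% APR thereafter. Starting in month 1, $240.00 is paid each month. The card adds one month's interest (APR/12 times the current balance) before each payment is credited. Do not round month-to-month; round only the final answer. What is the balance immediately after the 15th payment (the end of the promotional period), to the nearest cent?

$1,091.00

Promo months 1–15 at r₀ = 4.5%/12 = 0.00375; months 16+ at r₁ = 29.5%/12 = 0.0245833.
After month 15: iterate B ← B·(1+r₀) − $240.00 for 15 months → $1,091.00.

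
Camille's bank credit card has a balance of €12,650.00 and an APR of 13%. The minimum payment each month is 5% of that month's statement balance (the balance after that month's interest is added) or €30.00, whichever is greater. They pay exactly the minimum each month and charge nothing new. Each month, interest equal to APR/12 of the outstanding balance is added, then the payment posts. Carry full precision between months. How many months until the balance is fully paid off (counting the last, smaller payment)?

Monthly rate r = 13%/12 = 1.08333% = 0.0108333.
While 5% of the post-interest balance exceeds €30.00, each month B ← (B·(1+r))·(1 − 0.05), i.e. B shrinks by the factor (1+r)·0.95 = 0.96029.
This holds for months 1–76. Entering month 77 the balance is €581.74; 5% of the post-interest balance is now below €30.00, so the flat €30.00 minimum applies from here.
From month 77 a fixed €30.00 at rate r clears €581.74 in 22 more payments. Total: 76 + 22 = 98 months.

98 months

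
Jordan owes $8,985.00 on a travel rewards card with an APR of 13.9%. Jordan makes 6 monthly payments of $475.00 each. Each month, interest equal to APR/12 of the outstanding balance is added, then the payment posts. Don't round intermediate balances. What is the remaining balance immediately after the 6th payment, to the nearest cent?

$6,694.01

Monthly rate r = 13.9%/12 = 1.15833% = 0.0115833.
Each month: B ← B·(1+r) − $475.00.
Month 1: interest $104.08; balance after payment $8,614.08.
Month 2: interest $99.78; balance after payment $8,238.86.
Month 3: interest $95.43; balance after payment $7,859.29.
Month 4: interest $91.04; balance after payment $7,475.33.
Month 5: interest $86.59; balance after payment $7,086.92.
Month 6: interest $82.09; balance after payment $6,694.01.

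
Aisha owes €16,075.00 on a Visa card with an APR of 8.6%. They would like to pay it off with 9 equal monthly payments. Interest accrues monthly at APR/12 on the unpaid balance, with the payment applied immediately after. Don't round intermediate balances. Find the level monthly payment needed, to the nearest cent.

Monthly rate r = 8.6%/12 = 0.716667% = 0.00716667.
Level-payment amortization: P = B₀·r / (1 − (1+r)^(−n)) = 16075.00·0.00716667 / (1 − 1.00717^(−9)).
Denominator 1 − (1+r)^(−9) = 0.0622482027.
P = 115.204 / 0.0622482027 ≈ 1850.72.

€1,850.72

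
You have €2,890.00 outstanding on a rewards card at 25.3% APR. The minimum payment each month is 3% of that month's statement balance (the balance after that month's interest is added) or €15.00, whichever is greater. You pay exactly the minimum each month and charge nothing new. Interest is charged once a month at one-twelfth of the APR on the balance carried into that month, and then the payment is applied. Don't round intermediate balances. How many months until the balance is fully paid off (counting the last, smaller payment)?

241 months

Monthly rate r = 25.3%/12 = 2.10833% = 0.0210833.
While 3% of the post-interest balance exceeds €15.00, each month B ← (B·(1+r))·(1 − 0.03), i.e. B shrinks by the factor (1+r)·0.97 = 0.99045.
This holds for months 1–186. Entering month 187 the balance is €485.09; 3% of the post-interest balance is now below €15.00, so the flat €15.00 minimum applies from here.
From month 187 a fixed €15.00 at rate r clears €485.09 in 55 more payments. Total: 186 + 55 = 241 months.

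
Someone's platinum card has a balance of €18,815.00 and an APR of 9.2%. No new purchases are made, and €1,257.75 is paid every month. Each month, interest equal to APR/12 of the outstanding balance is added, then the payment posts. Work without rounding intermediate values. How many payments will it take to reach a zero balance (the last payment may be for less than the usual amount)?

16 months

Monthly rate r = 9.2%/12 = 0.766667% = 0.00766667.
Recurrence: B ← B·(1+r) − €1,257.75.
Month 1: interest €144.25; balance after payment €17,701.50.
Month 2: interest €135.71; balance after payment €16,579.46.
Closed form: n = −ln(1 − rB₀/P)/ln(1+r) = −ln(0.88531)/ln(1.00767) ≈ 15.950, so the balance reaches zero during payment 16.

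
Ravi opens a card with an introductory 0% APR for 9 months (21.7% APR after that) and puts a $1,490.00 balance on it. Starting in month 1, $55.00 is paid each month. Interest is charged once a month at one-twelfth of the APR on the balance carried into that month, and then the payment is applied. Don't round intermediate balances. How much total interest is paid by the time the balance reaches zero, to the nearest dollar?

$221

Promo months 1–9 at r₀ = 0%/12 = 0; months 10+ at r₁ = 21.7%/12 = 0.0180833.
After month 9 (no interest yet): B = $1,490.00 − 9·$55.00 = $995.00.
Then at r₁ with $55.00/mo: n₂ = −ln(1 − r₁·B/P)/ln(1+r₁) ≈ 22.11 → 23 more payments.
Total paid = 31·$55.00 + $6.02 = $1,711.02; interest = $1,711.02 − $1,490.00 = $221.02.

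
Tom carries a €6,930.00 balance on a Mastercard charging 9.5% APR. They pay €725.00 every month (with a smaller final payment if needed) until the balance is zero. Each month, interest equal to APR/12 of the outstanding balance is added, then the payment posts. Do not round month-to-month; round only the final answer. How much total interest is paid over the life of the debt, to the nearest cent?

Monthly rate r = 9.5%/12 = 0.791667% = 0.00791667.
Payoff takes n = ⌈−ln(1 − rB₀/P)/ln(1+r)⌉ = ⌈9.979⌉ = 10 payments; the last is €709.78.
Total paid = 9·€725.00 + €709.78 = €7,234.78.
Total interest = total paid − principal = €7,234.78 − €6,930.00 = €304.78.

€304.78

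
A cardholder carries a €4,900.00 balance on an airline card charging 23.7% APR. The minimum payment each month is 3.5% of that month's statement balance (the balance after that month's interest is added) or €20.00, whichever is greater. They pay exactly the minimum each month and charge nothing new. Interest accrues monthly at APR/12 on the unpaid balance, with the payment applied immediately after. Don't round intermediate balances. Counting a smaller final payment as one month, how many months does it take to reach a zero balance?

177 months

Monthly rate r = 23.7%/12 = 1.975% = 0.01975.
While 3.5% of the post-interest balance exceeds €20.00, each month B ← (B·(1+r))·(1 − 0.035), i.e. B shrinks by the factor (1+r)·0.965 = 0.98406.
This holds for months 1–135. Entering month 136 the balance is €559.80; 3.5% of the post-interest balance is now below €20.00, so the flat €20.00 minimum applies from here.
From month 136 a fixed €20.00 at rate r clears €559.80 in 42 more payments. Total: 135 + 42 = 177 months.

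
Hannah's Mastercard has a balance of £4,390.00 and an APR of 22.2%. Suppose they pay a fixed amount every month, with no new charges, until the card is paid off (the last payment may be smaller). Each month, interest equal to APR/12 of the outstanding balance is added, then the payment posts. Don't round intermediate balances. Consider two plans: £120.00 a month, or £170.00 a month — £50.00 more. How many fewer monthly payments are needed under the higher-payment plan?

Monthly rate r = 22.2%/12 = 1.85% = 0.0185.
At £120.00/mo: n = ⌈−ln(1 − rB₀/P)/ln(1+r)⌉ = 62 payments (last £74.04); total interest = total paid − £4,390.00 = £3,004.04.
At £170.00/mo: 36 payments (last £74.55); total interest £1,634.55.
Payments saved = 62 − 36 = 26.

26 fewer payments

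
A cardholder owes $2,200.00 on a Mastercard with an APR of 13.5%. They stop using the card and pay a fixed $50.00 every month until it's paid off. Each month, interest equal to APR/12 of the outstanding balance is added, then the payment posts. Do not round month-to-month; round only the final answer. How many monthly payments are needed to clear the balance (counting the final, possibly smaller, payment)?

Monthly rate r = 13.5%/12 = 1.125% = 0.01125.
Recurrence: B ← B·(1+r) − $50.00.
Month 1: interest $24.75; balance after payment $2,174.75.
Month 2: interest $24.47; balance after payment $2,149.22.
Closed form: n = −ln(1 − rB₀/P)/ln(1+r) = −ln(0.505)/ln(1.01125) ≈ 61.070, so the balance reaches zero during payment 62.

62 payments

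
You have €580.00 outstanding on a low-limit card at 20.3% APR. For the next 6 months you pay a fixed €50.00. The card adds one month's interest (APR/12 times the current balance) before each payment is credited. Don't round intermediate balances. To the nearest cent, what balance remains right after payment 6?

Monthly rate r = 20.3%/12 = 1.69167% = 0.0169167.
Each month: B ← B·(1+r) − €50.00.
Month 1: interest €9.81; balance after payment €539.81.
Month 2: interest €9.13; balance after payment €498.94.
Month 3: interest €8.44; balance after payment €457.38.
Month 4: interest €7.74; balance after payment €415.12.
Month 5: interest €7.02; balance after payment €372.14.
Month 6: interest €6.30; balance after payment €328.44.

€328.44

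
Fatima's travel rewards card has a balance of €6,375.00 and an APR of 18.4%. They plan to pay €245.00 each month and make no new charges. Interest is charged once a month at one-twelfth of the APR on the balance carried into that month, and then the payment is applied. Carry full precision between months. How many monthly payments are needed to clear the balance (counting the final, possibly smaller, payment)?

Monthly rate r = 18.4%/12 = 1.53333% = 0.0153333.
Recurrence: B ← B·(1+r) − €245.00.
Month 1: interest €97.75; balance after payment €6,227.75.
Month 2: interest €95.49; balance after payment €6,078.24.
Closed form: n = −ln(1 − rB₀/P)/ln(1+r) = −ln(0.60102)/ln(1.01533) ≈ 33.458, so the balance reaches zero during payment 34.

34 payments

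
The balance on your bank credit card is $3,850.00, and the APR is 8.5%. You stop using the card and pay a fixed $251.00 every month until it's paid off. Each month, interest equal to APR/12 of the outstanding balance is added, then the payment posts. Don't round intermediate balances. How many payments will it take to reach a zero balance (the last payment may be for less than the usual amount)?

17 payments

Monthly rate r = 8.5%/12 = 0.708333% = 0.00708333.
Recurrence: B ← B·(1+r) − $251.00.
Month 1: interest $27.27; balance after payment $3,626.27.
Month 2: interest $25.69; balance after payment $3,400.96.
Closed form: n = −ln(1 − rB₀/P)/ln(1+r) = −ln(0.89135)/ln(1.00708) ≈ 16.295, so the balance reaches zero during payment 17.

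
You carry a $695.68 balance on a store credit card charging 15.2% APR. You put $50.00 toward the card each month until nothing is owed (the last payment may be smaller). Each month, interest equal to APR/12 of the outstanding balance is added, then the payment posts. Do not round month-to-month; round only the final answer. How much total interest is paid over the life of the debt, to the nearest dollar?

Monthly rate r = 15.2%/12 = 1.26667% = 0.0126667.
Payoff takes n = ⌈−ln(1 − rB₀/P)/ln(1+r)⌉ = ⌈15.403⌉ = 16 payments; the last is $20.21.
Total paid = 15·$50.00 + $20.21 = $770.21.
Total interest = total paid − principal = $770.21 − $695.68 = $74.53.

$75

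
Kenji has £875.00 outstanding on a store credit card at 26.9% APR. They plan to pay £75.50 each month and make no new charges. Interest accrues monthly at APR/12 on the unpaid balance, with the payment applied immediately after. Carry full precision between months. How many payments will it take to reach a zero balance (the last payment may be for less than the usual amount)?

Monthly rate r = 26.9%/12 = 2.24167% = 0.0224167.
Recurrence: B ← B·(1+r) − £75.50.
Month 1: interest £19.61; balance after payment £819.11.
Month 2: interest £18.36; balance after payment £761.98.
Closed form: n = −ln(1 − rB₀/P)/ln(1+r) = −ln(0.7402)/ln(1.02242) ≈ 13.570, so the balance reaches zero during payment 14.

14 months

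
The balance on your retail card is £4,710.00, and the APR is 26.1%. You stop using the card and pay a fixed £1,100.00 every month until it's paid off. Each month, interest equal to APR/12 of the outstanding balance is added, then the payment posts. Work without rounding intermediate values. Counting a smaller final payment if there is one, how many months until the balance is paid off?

5 payments

Monthly rate r = 26.1%/12 = 2.175% = 0.02175.
Recurrence: B ← B·(1+r) − £1,100.00.
Month 1: interest £102.44; balance after payment £3,712.44.
Month 2: interest £80.75; balance after payment £2,693.19.
Month 3: interest £58.58; balance after payment £1,651.76.
Month 4: interest £35.93; balance after payment £587.69.
Month 5: interest £12.78; balance after payment £0.00.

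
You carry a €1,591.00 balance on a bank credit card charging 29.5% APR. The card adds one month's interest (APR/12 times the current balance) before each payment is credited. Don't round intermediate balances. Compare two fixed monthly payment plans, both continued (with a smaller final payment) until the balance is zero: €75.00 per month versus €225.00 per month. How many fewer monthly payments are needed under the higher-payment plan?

23 fewer payments

Monthly rate r = 29.5%/12 = 2.45833% = 0.0245833.
At €75.00/mo: n = ⌈−ln(1 − rB₀/P)/ln(1+r)⌉ = 31 payments (last €26.48); total interest = total paid − €1,591.00 = €685.48.
At €225.00/mo: 8 payments (last €194.46); total interest €178.46.
Payments saved = 31 − 8 = 23.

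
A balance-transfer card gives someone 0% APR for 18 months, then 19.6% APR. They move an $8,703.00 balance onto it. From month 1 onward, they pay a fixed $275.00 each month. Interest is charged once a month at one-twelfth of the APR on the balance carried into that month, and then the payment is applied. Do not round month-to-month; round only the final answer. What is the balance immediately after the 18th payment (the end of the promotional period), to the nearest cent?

$3,753.00

Promo months 1–18 at r₀ = 0%/12 = 0; months 19+ at r₁ = 19.6%/12 = 0.0163333.
After month 18 (no interest yet): B = $8,703.00 − 18·$275.00 = $3,753.00.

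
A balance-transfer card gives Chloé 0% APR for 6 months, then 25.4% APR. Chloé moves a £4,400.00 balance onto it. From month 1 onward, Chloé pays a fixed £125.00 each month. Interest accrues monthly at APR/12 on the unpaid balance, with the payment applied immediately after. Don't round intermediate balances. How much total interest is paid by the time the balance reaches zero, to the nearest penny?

£2,094.12

Promo months 1–6 at r₀ = 0%/12 = 0; months 7+ at r₁ = 25.4%/12 = 0.0211667.
After month 6 (no interest yet): B = £4,400.00 − 6·£125.00 = £3,650.00.
Then at r₁ with £125.00/mo: n₂ = −ln(1 − r₁·B/P)/ln(1+r₁) ≈ 45.95 → 46 more payments.
Total paid = 51·£125.00 + £119.12 = £6,494.12; interest = £6,494.12 − £4,400.00 = £2,094.12.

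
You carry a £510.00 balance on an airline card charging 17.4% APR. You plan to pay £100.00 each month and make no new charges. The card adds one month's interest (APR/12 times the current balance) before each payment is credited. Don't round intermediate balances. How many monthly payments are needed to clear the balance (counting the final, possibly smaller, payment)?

Monthly rate r = 17.4%/12 = 1.45% = 0.0145.
Recurrence: B ← B·(1+r) − £100.00.
Month 1: interest £7.39; balance after payment £417.39.
Month 2: interest £6.05; balance after payment £323.45.
Month 3: interest £4.69; balance after payment £228.14.
Month 4: interest £3.31; balance after payment £131.45.
Month 5: interest £1.91; balance after payment £33.35.
Month 6: interest £0.48; balance after payment £0.00.

6 months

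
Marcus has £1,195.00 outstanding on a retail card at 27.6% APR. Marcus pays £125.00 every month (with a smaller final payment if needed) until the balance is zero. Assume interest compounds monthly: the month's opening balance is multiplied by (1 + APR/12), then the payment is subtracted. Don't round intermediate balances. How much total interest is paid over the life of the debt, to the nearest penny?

£170.06

Monthly rate r = 27.6%/12 = 2.3% = 0.023.
Payoff takes n = ⌈−ln(1 − rB₀/P)/ln(1+r)⌉ = ⌈10.920⌉ = 11 payments; the last is £115.06.
Total paid = 10·£125.00 + £115.06 = £1,365.06.
Total interest = total paid − principal = £1,365.06 − £1,195.00 = £170.06.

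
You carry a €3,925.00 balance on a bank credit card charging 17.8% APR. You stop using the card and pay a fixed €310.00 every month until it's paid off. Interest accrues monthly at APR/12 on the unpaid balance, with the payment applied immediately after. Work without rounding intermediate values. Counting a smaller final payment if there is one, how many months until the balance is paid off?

Monthly rate r = 17.8%/12 = 1.48333% = 0.0148333.
Recurrence: B ← B·(1+r) − €310.00.
Month 1: interest €58.22; balance after payment €3,673.22.
Month 2: interest €54.49; balance after payment €3,417.71.
Closed form: n = −ln(1 − rB₀/P)/ln(1+r) = −ln(0.81219)/ln(1.01483) ≈ 14.128, so the balance reaches zero during payment 15.

15 payments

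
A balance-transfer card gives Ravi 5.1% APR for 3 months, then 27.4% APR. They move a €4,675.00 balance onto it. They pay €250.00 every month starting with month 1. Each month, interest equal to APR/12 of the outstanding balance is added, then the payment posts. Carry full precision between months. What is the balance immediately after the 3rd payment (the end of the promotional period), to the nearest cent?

€3,981.67

Promo months 1–3 at r₀ = 5.1%/12 = 0.00425; months 4+ at r₁ = 27.4%/12 = 0.0228333.
After month 3: iterate B ← B·(1+r₀) − €250.00 for 3 months → €3,981.67.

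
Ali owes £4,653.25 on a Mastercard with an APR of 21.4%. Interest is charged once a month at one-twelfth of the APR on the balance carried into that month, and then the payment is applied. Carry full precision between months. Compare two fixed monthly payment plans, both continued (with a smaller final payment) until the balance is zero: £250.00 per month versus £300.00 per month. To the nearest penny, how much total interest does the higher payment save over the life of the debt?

Monthly rate r = 21.4%/12 = 1.78333% = 0.0178333.
At £250.00/mo: n = ⌈−ln(1 − rB₀/P)/ln(1+r)⌉ = 23 payments (last £205.25); total interest = total paid − £4,653.25 = £1,052.00.
At £300.00/mo: 19 payments (last £96.22); total interest £842.97.
Interest saved = £1,052.00 − £842.97 = £209.03.

£209.03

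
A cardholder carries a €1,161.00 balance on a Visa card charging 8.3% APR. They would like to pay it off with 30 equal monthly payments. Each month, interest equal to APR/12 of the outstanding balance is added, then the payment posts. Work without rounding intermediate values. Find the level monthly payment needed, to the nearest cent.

€42.99

Monthly rate r = 8.3%/12 = 0.691667% = 0.00691667.
Level-payment amortization: P = B₀·r / (1 − (1+r)^(−n)) = 1161.00·0.00691667 / (1 − 1.00692^(−30)).
Denominator 1 − (1+r)^(−30) = 0.186806091.
P = 8.03025 / 0.186806091 ≈ 42.99.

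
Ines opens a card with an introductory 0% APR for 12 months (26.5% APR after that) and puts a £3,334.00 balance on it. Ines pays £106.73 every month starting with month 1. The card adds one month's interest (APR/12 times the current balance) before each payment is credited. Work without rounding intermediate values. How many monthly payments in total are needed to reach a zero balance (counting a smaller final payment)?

Promo months 1–12 at r₀ = 0%/12 = 0; months 13+ at r₁ = 26.5%/12 = 0.0220833.
After month 12 (no interest yet): B = £3,334.00 − 12·£106.73 = £2,053.24.
Then at r₁ with £106.73/mo: n₂ = −ln(1 − r₁·B/P)/ln(1+r₁) ≈ 25.32 → 26 more payments.

38 months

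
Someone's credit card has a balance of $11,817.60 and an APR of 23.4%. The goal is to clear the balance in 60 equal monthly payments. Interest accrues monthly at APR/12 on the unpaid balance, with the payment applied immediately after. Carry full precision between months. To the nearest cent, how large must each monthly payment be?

$335.87

Monthly rate r = 23.4%/12 = 1.95% = 0.0195.
Level-payment amortization: P = B₀·r / (1 − (1+r)^(−n)) = 11817.60·0.0195 / (1 − 1.0195^(−60)).
Denominator 1 − (1+r)^(−60) = 0.686118158.
P = 230.443 / 0.686118158 ≈ 335.87.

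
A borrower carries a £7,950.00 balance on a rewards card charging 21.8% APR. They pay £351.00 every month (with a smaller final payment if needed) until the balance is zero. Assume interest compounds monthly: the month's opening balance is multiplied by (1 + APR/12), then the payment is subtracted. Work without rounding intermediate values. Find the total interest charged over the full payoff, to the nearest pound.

Monthly rate r = 21.8%/12 = 1.81667% = 0.0181667.
Payoff takes n = ⌈−ln(1 − rB₀/P)/ln(1+r)⌉ = ⌈29.445⌉ = 30 payments; the last is £157.09.
Total paid = 29·£351.00 + £157.09 = £10,336.09.
Total interest = total paid − principal = £10,336.09 − £7,950.00 = £2,386.09.

£2,386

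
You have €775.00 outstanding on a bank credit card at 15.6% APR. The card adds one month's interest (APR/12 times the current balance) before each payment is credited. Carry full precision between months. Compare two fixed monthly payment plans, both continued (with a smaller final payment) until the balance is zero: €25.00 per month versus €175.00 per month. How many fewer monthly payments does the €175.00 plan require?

35 fewer payments

Monthly rate r = 15.6%/12 = 1.3% = 0.013.
At €25.00/mo: n = ⌈−ln(1 − rB₀/P)/ln(1+r)⌉ = 40 payments (last €23.44); total interest = total paid − €775.00 = €223.44.
At €175.00/mo: 5 payments (last €103.65); total interest €28.65.
Payments saved = 40 − 5 = 35.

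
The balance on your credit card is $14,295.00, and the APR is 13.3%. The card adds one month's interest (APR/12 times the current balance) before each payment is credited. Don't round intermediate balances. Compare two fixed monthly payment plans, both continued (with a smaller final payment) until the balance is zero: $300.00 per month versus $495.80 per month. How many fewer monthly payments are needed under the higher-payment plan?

Monthly rate r = 13.3%/12 = 1.10833% = 0.0110833.
At $300.00/mo: n = ⌈−ln(1 − rB₀/P)/ln(1+r)⌉ = 69 payments (last $41.34); total interest = total paid − $14,295.00 = $6,146.34.
At $495.80/mo: 35 payments (last $461.26); total interest $3,023.46.
Payments saved = 69 − 35 = 34.

34 fewer payments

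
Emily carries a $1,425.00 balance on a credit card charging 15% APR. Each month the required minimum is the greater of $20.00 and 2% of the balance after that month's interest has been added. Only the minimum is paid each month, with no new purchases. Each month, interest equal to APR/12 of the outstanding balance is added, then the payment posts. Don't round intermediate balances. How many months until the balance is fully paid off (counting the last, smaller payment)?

125 months

Monthly rate r = 15%/12 = 1.25% = 0.0125.
While 2% of the post-interest balance exceeds $20.00, each month B ← (B·(1+r))·(1 − 0.02), i.e. B shrinks by the factor (1+r)·0.98 = 0.99225.
This holds for months 1–48. Entering month 49 the balance is $980.91; 2% of the post-interest balance is now below $20.00, so the flat $20.00 minimum applies from here.
From month 49 a fixed $20.00 at rate r clears $980.91 in 77 more payments. Total: 48 + 77 = 125 months.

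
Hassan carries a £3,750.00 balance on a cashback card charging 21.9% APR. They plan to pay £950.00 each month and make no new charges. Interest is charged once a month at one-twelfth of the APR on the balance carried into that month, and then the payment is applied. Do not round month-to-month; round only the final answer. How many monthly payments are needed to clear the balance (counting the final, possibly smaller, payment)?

5 payments

Monthly rate r = 21.9%/12 = 1.825% = 0.01825.
Recurrence: B ← B·(1+r) − £950.00.
Month 1: interest £68.44; balance after payment £2,868.44.
Month 2: interest £52.35; balance after payment £1,970.79.
Month 3: interest £35.97; balance after payment £1,056.75.
Month 4: interest £19.29; balance after payment £126.04.
Month 5: interest £2.30; balance after payment £0.00.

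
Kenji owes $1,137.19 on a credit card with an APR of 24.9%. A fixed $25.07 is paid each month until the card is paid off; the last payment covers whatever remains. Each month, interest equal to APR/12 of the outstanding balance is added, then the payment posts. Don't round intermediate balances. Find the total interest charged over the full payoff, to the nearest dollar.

Monthly rate r = 24.9%/12 = 2.075% = 0.02075.
Payoff takes n = ⌈−ln(1 − rB₀/P)/ln(1+r)⌉ = ⌈137.998⌉ = 138 payments; the last is $25.03.
Total paid = 137·$25.07 + $25.03 = $3,459.62.
Total interest = total paid − principal = $3,459.62 − $1,137.19 = $2,322.43.

$2,322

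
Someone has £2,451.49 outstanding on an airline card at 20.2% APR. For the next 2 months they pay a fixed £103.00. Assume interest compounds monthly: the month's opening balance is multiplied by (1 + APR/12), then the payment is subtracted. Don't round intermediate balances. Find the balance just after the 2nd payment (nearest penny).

£2,326.98

Monthly rate r = 20.2%/12 = 1.68333% = 0.0168333.
Each month: B ← B·(1+r) − £103.00.
Month 1: interest £41.27; balance after payment £2,389.76.
Month 2: interest £40.23; balance after payment £2,326.98.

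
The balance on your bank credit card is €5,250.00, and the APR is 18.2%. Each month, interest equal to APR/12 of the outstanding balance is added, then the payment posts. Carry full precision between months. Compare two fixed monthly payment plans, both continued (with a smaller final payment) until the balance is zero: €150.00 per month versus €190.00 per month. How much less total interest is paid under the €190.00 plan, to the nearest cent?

Monthly rate r = 18.2%/12 = 1.51667% = 0.0151667.
At €150.00/mo: n = ⌈−ln(1 − rB₀/P)/ln(1+r)⌉ = 51 payments (last €41.65); total interest = total paid − €5,250.00 = €2,291.65.
At €190.00/mo: 37 payments (last €15.75); total interest €1,605.75.
Interest saved = €2,291.65 − €1,605.75 = €685.90.

€685.90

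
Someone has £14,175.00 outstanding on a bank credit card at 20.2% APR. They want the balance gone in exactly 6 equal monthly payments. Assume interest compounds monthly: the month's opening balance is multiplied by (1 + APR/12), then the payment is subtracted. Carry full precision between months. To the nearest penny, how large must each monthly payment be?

£2,503.63

Monthly rate r = 20.2%/12 = 1.68333% = 0.0168333.
Level-payment amortization: P = B₀·r / (1 − (1+r)^(−n)) = 14175.00·0.0168333 / (1 − 1.01683^(−6)).
Denominator 1 − (1+r)^(−6) = 0.0953067451.
P = 238.612 / 0.0953067451 ≈ 2503.63.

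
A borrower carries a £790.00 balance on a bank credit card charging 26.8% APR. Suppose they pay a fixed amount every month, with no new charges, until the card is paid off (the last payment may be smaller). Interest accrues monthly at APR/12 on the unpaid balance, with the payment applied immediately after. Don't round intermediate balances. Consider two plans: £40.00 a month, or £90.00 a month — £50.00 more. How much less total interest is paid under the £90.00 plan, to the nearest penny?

£164.43

Monthly rate r = 26.8%/12 = 2.23333% = 0.0223333.
At £40.00/mo: n = ⌈−ln(1 − rB₀/P)/ln(1+r)⌉ = 27 payments (last £13.64); total interest = total paid − £790.00 = £263.64.
At £90.00/mo: 10 payments (last £79.21); total interest £99.21.
Interest saved = £263.64 − £99.21 = £164.43.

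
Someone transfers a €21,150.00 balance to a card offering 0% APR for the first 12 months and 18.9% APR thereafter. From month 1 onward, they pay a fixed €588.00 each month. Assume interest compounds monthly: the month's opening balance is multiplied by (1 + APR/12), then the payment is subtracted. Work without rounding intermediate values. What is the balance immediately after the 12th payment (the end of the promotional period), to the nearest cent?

€14,094.00

Promo months 1–12 at r₀ = 0%/12 = 0; months 13+ at r₁ = 18.9%/12 = 0.01575.
After month 12 (no interest yet): B = €21,150.00 − 12·€588.00 = €14,094.00.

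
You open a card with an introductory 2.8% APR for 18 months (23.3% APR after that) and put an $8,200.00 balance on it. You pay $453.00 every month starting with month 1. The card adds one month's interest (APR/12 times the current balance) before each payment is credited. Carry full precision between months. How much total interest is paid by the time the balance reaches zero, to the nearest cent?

$192.10

Promo months 1–18 at r₀ = 2.8%/12 = 0.00233333; months 19+ at r₁ = 23.3%/12 = 0.0194167.
After month 18: iterate B ← B·(1+r₀) − $453.00 for 18 months → $233.57.
Then at r₁ with $453.00/mo: n₂ = −ln(1 − r₁·B/P)/ln(1+r₁) ≈ 0.52 → 1 more payments.
Total paid = 18·$453.00 + $238.10 = $8,392.10; interest = $8,392.10 − $8,200.00 = $192.10.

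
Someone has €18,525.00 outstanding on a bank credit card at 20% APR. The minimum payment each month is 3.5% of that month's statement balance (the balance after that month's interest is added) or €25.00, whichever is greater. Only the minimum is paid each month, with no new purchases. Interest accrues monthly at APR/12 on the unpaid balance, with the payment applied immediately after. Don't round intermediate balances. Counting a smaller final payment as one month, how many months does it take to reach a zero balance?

210 months

Monthly rate r = 20%/12 = 1.66667% = 0.0166667.
While 3.5% of the post-interest balance exceeds €25.00, each month B ← (B·(1+r))·(1 − 0.035), i.e. B shrinks by the factor (1+r)·0.965 = 0.98108.
This holds for months 1–172. Entering month 173 the balance is €693.70; 3.5% of the post-interest balance is now below €25.00, so the flat €25.00 minimum applies from here.
From month 173 a fixed €25.00 at rate r clears €693.70 in 38 more payments. Total: 172 + 38 = 210 months.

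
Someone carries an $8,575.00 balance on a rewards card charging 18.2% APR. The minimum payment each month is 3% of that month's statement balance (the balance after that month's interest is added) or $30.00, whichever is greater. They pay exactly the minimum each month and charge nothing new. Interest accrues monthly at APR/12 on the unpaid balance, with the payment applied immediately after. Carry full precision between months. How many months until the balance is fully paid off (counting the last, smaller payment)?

187 months

Monthly rate r = 18.2%/12 = 1.51667% = 0.0151667.
While 3% of the post-interest balance exceeds $30.00, each month B ← (B·(1+r))·(1 − 0.03), i.e. B shrinks by the factor (1+r)·0.97 = 0.98471.
This holds for months 1–141. Entering month 142 the balance is $976.82; 3% of the post-interest balance is now below $30.00, so the flat $30.00 minimum applies from here.
From month 142 a fixed $30.00 at rate r clears $976.82 in 46 more payments. Total: 141 + 46 = 187 months.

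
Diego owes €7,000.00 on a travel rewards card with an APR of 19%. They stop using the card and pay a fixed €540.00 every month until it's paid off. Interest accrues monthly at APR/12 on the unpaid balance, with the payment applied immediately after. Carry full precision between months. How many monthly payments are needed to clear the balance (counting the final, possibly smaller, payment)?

Monthly rate r = 19%/12 = 1.58333% = 0.0158333.
Recurrence: B ← B·(1+r) − €540.00.
Month 1: interest €110.83; balance after payment €6,570.83.
Month 2: interest €104.04; balance after payment €6,134.87.
Closed form: n = −ln(1 − rB₀/P)/ln(1+r) = −ln(0.79475)/ln(1.01583) ≈ 14.623, so the balance reaches zero during payment 15.

15 months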